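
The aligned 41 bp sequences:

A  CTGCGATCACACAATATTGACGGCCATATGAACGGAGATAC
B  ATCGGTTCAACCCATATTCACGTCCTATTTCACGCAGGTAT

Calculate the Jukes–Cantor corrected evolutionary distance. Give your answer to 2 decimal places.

0.60

The sequences differ at 17 of 41 sites, so p = 17/41 ≈ 0.414634.
d = −(3/4) ln(1 − 4p/3) = −0.75 ln(1 − 0.552845) = −0.75 ln(0.447155)
  = −0.75 × (-0.804850) = 0.603638 substitutions/site.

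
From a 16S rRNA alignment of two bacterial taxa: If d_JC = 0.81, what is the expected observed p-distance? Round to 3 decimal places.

p = (3/4)(1 − e^(−4d/3)) = 0.75 × (1 − e^(-1.08)) = 0.75 × (1 − 0.339596) = 0.495303.

0.495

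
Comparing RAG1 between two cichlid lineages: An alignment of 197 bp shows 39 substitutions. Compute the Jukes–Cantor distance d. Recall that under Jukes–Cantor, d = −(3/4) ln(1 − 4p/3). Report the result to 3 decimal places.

0.230

p = 39/197 ≈ 0.19797.
d = −(3/4) ln(1 − 4p/3) = −0.75 ln(1 − 0.26396) = −0.75 ln(0.73604)
  = −0.75 × (-0.306471) = 0.229853 substitutions/site.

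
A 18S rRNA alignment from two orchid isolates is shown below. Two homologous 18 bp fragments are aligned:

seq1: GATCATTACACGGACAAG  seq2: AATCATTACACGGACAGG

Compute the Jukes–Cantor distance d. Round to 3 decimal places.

The sequences differ at 2 of 18 sites (1, 17), so p = 2/18 ≈ 0.111111.
d = −(3/4) ln(1 − 4p/3) = −0.75 ln(1 − 0.148148) = −0.75 ln(0.851852)
  = −0.75 × (-0.160342) = 0.120257 substitutions/site.

0.120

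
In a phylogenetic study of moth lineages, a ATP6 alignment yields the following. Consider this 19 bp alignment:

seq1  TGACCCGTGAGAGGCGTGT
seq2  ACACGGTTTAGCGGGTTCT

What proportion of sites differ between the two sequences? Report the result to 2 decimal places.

0.53

The sequences differ at 10 of 19 positions (sites 1, 2, 5, 6, 7, 9, 12, 15, 16, 18).
p = 10/19 = 0.526315… ≈ 0.53 (to 2 d.p.).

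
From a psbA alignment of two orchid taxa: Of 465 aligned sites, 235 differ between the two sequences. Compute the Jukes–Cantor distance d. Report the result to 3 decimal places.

p = 235/465 ≈ 0.505376.
d = −(3/4) ln(1 − 4p/3) = −0.75 ln(1 − 0.673835) = −0.75 ln(0.326165)
  = −0.75 × (-1.120352) = 0.840264 substitutions/site.

0.840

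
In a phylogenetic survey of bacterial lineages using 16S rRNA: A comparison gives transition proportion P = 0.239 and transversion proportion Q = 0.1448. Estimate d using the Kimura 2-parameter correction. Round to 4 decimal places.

0.5730

Under the Kimura two-parameter model, d = −½ ln(1 − 2P − Q) − ¼ ln(1 − 2Q).
1 − 2P − Q = 0.3772, giving −½ ln(0.3772) = 0.487490.
1 − 2Q = 0.7104, giving −¼ ln(0.7104) = 0.085482.
d = 0.487490 + 0.085482 = 0.572972.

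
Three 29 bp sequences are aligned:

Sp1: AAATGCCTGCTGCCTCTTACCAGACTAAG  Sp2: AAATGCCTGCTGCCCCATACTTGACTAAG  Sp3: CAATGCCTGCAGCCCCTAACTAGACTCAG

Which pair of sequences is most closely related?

Sp1 and Sp2

Sp1–Sp2: 4/29 differ, p = 0.138, d = 0.152.
Sp1–Sp3: 6/29 differ, p = 0.207, d = 0.242.
Sp2–Sp3: 6/29 differ, p = 0.207, d = 0.242.
The smallest distance is between Sp1 and Sp2.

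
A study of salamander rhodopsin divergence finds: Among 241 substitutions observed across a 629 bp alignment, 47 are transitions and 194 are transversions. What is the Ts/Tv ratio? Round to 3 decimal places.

R = 47/194 = 0.242268… ≈ 0.242 (to 3 d.p.).

0.242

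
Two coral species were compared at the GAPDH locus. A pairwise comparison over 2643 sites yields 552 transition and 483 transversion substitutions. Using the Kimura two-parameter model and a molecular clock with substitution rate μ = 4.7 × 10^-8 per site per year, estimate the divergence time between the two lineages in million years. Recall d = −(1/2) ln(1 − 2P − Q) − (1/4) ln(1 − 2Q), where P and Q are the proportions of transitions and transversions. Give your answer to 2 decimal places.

P = 552/2643 ≈ 0.208854 and Q = 483/2643 ≈ 0.182747.
Under the Kimura two-parameter model, d = −½ ln(1 − 2P − Q) − ¼ ln(1 − 2Q).
1 − 2P − Q = 0.399545, giving −½ ln(0.399545) = 0.458714.
1 − 2Q = 0.634506, giving −¼ ln(0.634506) = 0.113727.
d = 0.458714 + 0.113727 = 0.572441.
Under a molecular clock d = 2μt, so t = d/(2μ) = 0.572441 / (2 × 4.7 × 10^-8) = 6.09 million years.

6.09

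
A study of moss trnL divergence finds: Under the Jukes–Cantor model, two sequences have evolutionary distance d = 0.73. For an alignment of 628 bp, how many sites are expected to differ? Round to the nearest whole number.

Invert JC69: p = (3/4)(1 − e^(−4d/3)) = 0.75 × (1 − e^(-0.973333)) = 0.75 × (1 − 0.377822) = 0.466634.
Expected differing sites = pL ≈ 0.466634 × 628 = 293.046152 ≈ 293.

293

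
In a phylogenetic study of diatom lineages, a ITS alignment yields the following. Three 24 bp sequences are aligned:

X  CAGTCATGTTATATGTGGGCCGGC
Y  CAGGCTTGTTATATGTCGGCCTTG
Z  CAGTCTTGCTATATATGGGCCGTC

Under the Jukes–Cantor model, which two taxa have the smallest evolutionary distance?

X and Z

X–Y: 6/24 differ, p = 0.250, d = 0.304.
X–Z: 4/24 differ, p = 0.167, d = 0.188.
Y–Z: 6/24 differ, p = 0.250, d = 0.304.
The smallest distance is between X and Z.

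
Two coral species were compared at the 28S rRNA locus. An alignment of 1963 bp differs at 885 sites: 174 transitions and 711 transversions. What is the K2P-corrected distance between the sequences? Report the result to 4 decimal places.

0.7099

P = 174/1963 ≈ 0.08864 and Q = 711/1963 ≈ 0.362201.
Under the Kimura two-parameter model, d = −½ ln(1 − 2P − Q) − ¼ ln(1 − 2Q).
1 − 2P − Q = 0.460519, giving −½ ln(0.460519) = 0.387701.
1 − 2Q = 0.275598, giving −¼ ln(0.275598) = 0.322203.
d = 0.387701 + 0.322203 = 0.709904.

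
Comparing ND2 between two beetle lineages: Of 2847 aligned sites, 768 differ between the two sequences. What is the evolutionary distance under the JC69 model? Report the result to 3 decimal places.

0.334

p = 768/2847 ≈ 0.269758.
d = −(3/4) ln(1 − 4p/3) = −0.75 ln(1 − 0.359677) = −0.75 ln(0.640323)
  = −0.75 × (-0.445783) = 0.334337 substitutions/site.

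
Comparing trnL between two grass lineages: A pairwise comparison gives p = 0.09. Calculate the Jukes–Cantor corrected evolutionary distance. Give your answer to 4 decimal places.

0.0959

d = −(3/4) ln(1 − 4p/3) = −0.75 ln(1 − 0.12) = −0.75 ln(0.88)
  = −0.75 × (-0.127833) = 0.095875 substitutions/site.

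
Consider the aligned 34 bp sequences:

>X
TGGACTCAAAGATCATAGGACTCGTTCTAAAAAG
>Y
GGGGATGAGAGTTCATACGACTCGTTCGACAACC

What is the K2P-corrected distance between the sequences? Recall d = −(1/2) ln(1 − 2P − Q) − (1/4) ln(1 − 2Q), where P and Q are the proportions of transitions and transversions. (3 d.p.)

Of 34 sites, 2 differences are transitions and 9 are transversions, so P = 2/34 ≈ 0.058824 and Q = 9/34 ≈ 0.264706.
Under the Kimura two-parameter model, d = −½ ln(1 − 2P − Q) − ¼ ln(1 − 2Q).
1 − 2P − Q = 0.617646, giving −½ ln(0.617646) = 0.240920.
1 − 2Q = 0.470588, giving −¼ ln(0.470588) = 0.188443.
d = 0.240920 + 0.188443 = 0.429363.

0.429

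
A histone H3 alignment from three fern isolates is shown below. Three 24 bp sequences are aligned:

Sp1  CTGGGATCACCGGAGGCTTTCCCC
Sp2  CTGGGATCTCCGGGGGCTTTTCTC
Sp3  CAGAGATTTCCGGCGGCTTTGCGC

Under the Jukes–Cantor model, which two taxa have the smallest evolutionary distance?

Sp1–Sp2: 4/24 differ, p = 0.167, d = 0.188.
Sp1–Sp3: 7/24 differ, p = 0.292, d = 0.369.
Sp2–Sp3: 6/24 differ, p = 0.250, d = 0.304.
The smallest distance is between Sp1 and Sp2.

Sp1 and Sp2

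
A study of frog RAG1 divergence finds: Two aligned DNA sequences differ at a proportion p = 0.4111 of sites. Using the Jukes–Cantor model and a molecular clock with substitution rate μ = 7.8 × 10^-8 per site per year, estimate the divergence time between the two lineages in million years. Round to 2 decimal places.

d = −(3/4) ln(1 − 4p/3) = −0.75 ln(1 − 0.548133) = −0.75 ln(0.451867)
  = −0.75 × (-0.794367) = 0.595775 substitutions/site.
Under a molecular clock d = 2μt, so t = d/(2μ) = 0.595775 / (2 × 7.8 × 10^-8) = 3.82 million years.

3.82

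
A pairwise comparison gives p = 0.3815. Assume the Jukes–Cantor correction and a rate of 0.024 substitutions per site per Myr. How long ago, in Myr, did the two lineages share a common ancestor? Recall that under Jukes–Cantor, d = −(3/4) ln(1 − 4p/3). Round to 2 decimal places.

11.10

d = −(3/4) ln(1 − 4p/3) = −0.75 ln(1 − 0.508667) = −0.75 ln(0.491333)
  = −0.75 × (-0.710633) = 0.532975 substitutions/site.
Under a molecular clock d = 2μt, so t = d/(2μ) = 0.532975 / (2 × 0.024) = 11.10 Myr.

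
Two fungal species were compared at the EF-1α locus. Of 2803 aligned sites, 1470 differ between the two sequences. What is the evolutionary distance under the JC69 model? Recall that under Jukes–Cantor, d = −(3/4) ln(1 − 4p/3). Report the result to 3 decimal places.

0.901

p = 1470/2803 ≈ 0.524438.
d = −(3/4) ln(1 − 4p/3) = −0.75 ln(1 − 0.699251) = −0.75 ln(0.300749)
  = −0.75 × (-1.201479) = 0.901109 substitutions/site.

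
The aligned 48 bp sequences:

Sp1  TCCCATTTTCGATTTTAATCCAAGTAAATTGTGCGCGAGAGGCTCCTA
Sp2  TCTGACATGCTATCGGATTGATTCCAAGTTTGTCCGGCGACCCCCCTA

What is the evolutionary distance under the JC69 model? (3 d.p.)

0.961

The sequences differ at 26 of 48 sites, so p = 26/48 ≈ 0.541667.
d = −(3/4) ln(1 − 4p/3) = −0.75 ln(1 − 0.722223) = −0.75 ln(0.277777)
  = −0.75 × (-1.280937) = 0.960703 substitutions/site.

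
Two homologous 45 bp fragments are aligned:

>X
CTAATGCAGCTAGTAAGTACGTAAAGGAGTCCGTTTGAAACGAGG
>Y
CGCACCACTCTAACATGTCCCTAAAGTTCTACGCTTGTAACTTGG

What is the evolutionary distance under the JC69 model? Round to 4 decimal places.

The sequences differ at 20 of 45 sites, so p = 20/45 ≈ 0.444444.
d = −(3/4) ln(1 − 4p/3) = −0.75 ln(1 − 0.592592) = −0.75 ln(0.407408)
  = −0.75 × (-0.897940) = 0.673455 substitutions/site.

0.6735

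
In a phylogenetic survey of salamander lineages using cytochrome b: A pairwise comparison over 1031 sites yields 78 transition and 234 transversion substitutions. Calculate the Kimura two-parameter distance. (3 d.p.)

P = 78/1031 ≈ 0.075655 and Q = 234/1031 ≈ 0.226964.
Under the Kimura two-parameter model, d = −½ ln(1 − 2P − Q) − ¼ ln(1 − 2Q).
1 − 2P − Q = 0.621726, giving −½ ln(0.621726) = 0.237628.
1 − 2Q = 0.546072, giving −¼ ln(0.546072) = 0.151251.
d = 0.237628 + 0.151251 = 0.388879.

0.389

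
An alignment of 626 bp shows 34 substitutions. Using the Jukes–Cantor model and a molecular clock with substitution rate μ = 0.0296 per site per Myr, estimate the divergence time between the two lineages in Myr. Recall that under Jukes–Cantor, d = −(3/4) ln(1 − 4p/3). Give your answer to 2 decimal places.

p = 34/626 ≈ 0.054313.
d = −(3/4) ln(1 − 4p/3) = −0.75 ln(1 − 0.072417) = −0.75 ln(0.927583)
  = −0.75 × (-0.075173) = 0.056380 substitutions/site.
Under a molecular clock d = 2μt, so t = d/(2μ) = 0.056380 / (2 × 0.0296) = 0.95 Myr.

0.95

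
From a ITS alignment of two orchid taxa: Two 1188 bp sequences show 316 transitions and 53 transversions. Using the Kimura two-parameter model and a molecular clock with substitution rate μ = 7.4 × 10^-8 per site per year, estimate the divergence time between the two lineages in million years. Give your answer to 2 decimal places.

P = 316/1188 ≈ 0.265993 and Q = 53/1188 ≈ 0.044613.
Under the Kimura two-parameter model, d = −½ ln(1 − 2P − Q) − ¼ ln(1 − 2Q).
1 − 2P − Q = 0.423401, giving −½ ln(0.423401) = 0.429718.
1 − 2Q = 0.910774, giving −¼ ln(0.910774) = 0.023365.
d = 0.429718 + 0.023365 = 0.453083.
Under a molecular clock d = 2μt, so t = d/(2μ) = 0.453083 / (2 × 7.4 × 10^-8) = 3.06 million years.

3.06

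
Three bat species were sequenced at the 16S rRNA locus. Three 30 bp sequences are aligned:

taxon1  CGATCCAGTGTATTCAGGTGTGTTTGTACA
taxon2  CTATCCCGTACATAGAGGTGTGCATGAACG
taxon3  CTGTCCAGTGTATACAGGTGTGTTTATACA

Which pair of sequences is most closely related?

taxon1 and taxon3

taxon1–taxon2: 10/30 differ, p = 0.333, d = 0.441.
taxon1–taxon3: 4/30 differ, p = 0.133, d = 0.147.
taxon2–taxon3: 10/30 differ, p = 0.333, d = 0.441.
The smallest distance is between taxon1 and taxon3.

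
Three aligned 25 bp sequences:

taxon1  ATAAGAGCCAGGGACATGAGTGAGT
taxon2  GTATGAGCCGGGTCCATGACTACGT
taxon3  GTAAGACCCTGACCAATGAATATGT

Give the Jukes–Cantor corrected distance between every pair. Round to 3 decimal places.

d(taxon1,taxon2) = 0.417, d(taxon1,taxon3) = 0.572, d(taxon2,taxon3) = 0.417

taxon1–taxon2: 8/25 sites differ → p = 0.32, d = −0.75 ln(1 − 0.426667) = 0.417216 ≈ 0.417.
taxon1–taxon3: 10/25 sites differ → p = 0.4, d = −0.75 ln(1 − 0.533333) = 0.571605 ≈ 0.572.
taxon2–taxon3: 8/25 sites differ → p = 0.32, d = −0.75 ln(1 − 0.426667) = 0.417216 ≈ 0.417.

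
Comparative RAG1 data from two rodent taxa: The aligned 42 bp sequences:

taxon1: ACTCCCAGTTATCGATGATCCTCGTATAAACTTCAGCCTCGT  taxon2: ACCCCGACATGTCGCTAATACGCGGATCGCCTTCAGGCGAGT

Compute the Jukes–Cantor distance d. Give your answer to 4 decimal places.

The sequences differ at 16 of 42 sites, so p = 16/42 ≈ 0.380952.
d = −(3/4) ln(1 − 4p/3) = −0.75 ln(1 − 0.507936) = −0.75 ln(0.492064)
  = −0.75 × (-0.709146) = 0.531860 substitutions/site.

0.5319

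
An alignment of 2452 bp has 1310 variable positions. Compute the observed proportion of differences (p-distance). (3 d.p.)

0.534

p = 1310/2452 = 0.534257… ≈ 0.534 (to 3 d.p.).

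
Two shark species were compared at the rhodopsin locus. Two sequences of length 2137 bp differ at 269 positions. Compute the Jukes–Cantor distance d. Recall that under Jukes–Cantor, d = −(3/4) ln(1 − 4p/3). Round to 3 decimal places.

0.138

p = 269/2137 ≈ 0.125877.
d = −(3/4) ln(1 − 4p/3) = −0.75 ln(1 − 0.167836) = −0.75 ln(0.832164)
  = −0.75 × (-0.183726) = 0.137795 substitutions/site.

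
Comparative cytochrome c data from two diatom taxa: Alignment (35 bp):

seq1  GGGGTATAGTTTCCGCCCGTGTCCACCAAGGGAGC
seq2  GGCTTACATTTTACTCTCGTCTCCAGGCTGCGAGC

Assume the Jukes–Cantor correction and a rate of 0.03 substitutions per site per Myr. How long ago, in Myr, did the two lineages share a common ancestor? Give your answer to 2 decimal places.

The sequences differ at 13 of 35 sites, so p = 13/35 ≈ 0.371429.
d = −(3/4) ln(1 − 4p/3) = −0.75 ln(1 − 0.495239) = −0.75 ln(0.504761)
  = −0.75 × (-0.683670) = 0.512753 substitutions/site.
Under a molecular clock d = 2μt, so t = d/(2μ) = 0.512753 / (2 × 0.03) = 8.55 Myr.

8.55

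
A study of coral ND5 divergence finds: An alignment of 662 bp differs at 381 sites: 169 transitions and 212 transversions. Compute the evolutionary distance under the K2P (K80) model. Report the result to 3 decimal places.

1.144

P = 169/662 ≈ 0.255287 and Q = 212/662 ≈ 0.320242.
Under the Kimura two-parameter model, d = −½ ln(1 − 2P − Q) − ¼ ln(1 − 2Q).
1 − 2P − Q = 0.169184, giving −½ ln(0.169184) = 0.888384.
1 − 2Q = 0.359516, giving −¼ ln(0.359516) = 0.255749.
d = 0.888384 + 0.255749 = 1.144133.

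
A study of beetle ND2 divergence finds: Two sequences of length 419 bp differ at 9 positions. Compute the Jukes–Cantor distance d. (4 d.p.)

p = 9/419 ≈ 0.02148.
d = −(3/4) ln(1 − 4p/3) = −0.75 ln(1 − 0.02864) = −0.75 ln(0.97136)
  = −0.75 × (-0.029058) = 0.021794 substitutions/site.

0.0218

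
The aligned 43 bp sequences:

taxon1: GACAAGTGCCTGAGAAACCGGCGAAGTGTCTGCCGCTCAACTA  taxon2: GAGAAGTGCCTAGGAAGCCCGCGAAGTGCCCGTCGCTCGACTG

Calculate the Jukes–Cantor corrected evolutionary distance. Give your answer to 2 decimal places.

The sequences differ at 10 of 43 sites (3, 12, 13, 17, 20, 29, 31, 33, 39, 43), so p = 10/43 ≈ 0.232558.
d = −(3/4) ln(1 − 4p/3) = −0.75 ln(1 − 0.310077) = −0.75 ln(0.689923)
  = −0.75 × (-0.371175) = 0.278381 substitutions/site.

0.28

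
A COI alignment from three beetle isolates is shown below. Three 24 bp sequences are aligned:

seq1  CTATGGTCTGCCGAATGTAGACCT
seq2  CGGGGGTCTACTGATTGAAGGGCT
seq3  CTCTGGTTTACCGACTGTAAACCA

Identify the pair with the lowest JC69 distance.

seq1 and seq3

seq1–seq2: 9/24 differ, p = 0.375, d = 0.520.
seq1–seq3: 6/24 differ, p = 0.250, d = 0.304.
seq2–seq3: 11/24 differ, p = 0.458, d = 0.708.
The smallest distance is between seq1 and seq3.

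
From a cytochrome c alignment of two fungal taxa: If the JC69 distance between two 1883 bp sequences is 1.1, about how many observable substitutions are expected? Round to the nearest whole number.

Invert JC69: p = (3/4)(1 − e^(−4d/3)) = 0.75 × (1 − e^(-1.466667)) = 0.75 × (1 − 0.230693) = 0.576980.
Expected differing sites = pL ≈ 0.576980 × 1883 = 1086.45334 ≈ 1086.

1086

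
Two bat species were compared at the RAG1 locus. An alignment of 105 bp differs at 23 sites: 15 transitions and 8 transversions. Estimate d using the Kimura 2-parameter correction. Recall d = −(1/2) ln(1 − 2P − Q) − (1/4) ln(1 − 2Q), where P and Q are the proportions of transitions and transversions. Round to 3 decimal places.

P = 15/105 ≈ 0.142857 and Q = 8/105 ≈ 0.07619.
Under the Kimura two-parameter model, d = −½ ln(1 − 2P − Q) − ¼ ln(1 − 2Q).
1 − 2P − Q = 0.638096, giving −½ ln(0.638096) = 0.224633.
1 − 2Q = 0.84762, giving −¼ ln(0.84762) = 0.041331.
d = 0.224633 + 0.041331 = 0.265964.

0.266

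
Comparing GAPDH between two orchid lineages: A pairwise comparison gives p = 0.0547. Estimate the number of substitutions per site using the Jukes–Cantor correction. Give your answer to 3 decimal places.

d = −(3/4) ln(1 − 4p/3) = −0.75 ln(1 − 0.072933) = −0.75 ln(0.927067)
  = −0.75 × (-0.075729) = 0.056797 substitutions/site.

0.057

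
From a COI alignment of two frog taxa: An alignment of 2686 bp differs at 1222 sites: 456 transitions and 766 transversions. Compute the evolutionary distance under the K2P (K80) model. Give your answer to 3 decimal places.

P = 456/2686 ≈ 0.169769 and Q = 766/2686 ≈ 0.285182.
Under the Kimura two-parameter model, d = −½ ln(1 − 2P − Q) − ¼ ln(1 − 2Q).
1 − 2P − Q = 0.37528, giving −½ ln(0.37528) = 0.490041.
1 − 2Q = 0.429636, giving −¼ ln(0.429636) = 0.211204.
d = 0.490041 + 0.211204 = 0.701245.

0.701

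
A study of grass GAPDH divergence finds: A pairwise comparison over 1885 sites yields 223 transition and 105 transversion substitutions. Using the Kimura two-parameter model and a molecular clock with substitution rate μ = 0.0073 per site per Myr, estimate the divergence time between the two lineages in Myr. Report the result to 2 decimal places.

P = 223/1885 ≈ 0.118302 and Q = 105/1885 ≈ 0.055703.
Under the Kimura two-parameter model, d = −½ ln(1 − 2P − Q) − ¼ ln(1 − 2Q).
1 − 2P − Q = 0.707693, giving −½ ln(0.707693) = 0.172872.
1 − 2Q = 0.888594, giving −¼ ln(0.888594) = 0.029529.
d = 0.172872 + 0.029529 = 0.202401.
Under a molecular clock d = 2μt, so t = d/(2μ) = 0.202401 / (2 × 0.0073) = 13.86 Myr.

13.86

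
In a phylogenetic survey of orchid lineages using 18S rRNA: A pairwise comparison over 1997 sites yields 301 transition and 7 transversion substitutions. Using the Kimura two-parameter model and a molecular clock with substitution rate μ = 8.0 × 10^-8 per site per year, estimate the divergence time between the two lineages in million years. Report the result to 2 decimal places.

P = 301/1997 ≈ 0.150726 and Q = 7/1997 ≈ 0.003505.
Under the Kimura two-parameter model, d = −½ ln(1 − 2P − Q) − ¼ ln(1 − 2Q).
1 − 2P − Q = 0.695043, giving −½ ln(0.695043) = 0.181891.
1 − 2Q = 0.99299, giving −¼ ln(0.99299) = 0.001759.
d = 0.181891 + 0.001759 = 0.183650.
Under a molecular clock d = 2μt, so t = d/(2μ) = 0.183650 / (2 × 8.0 × 10^-8) = 1.15 million years.

1.15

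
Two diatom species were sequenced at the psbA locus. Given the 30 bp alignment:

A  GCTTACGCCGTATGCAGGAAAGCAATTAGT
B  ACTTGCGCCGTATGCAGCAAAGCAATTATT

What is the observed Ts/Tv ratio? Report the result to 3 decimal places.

Transitions are A↔G and C↔T; transversions are all other mismatches.
Transitions: 2. Transversions: 2.
R = 2/2 = 1.000.

1.000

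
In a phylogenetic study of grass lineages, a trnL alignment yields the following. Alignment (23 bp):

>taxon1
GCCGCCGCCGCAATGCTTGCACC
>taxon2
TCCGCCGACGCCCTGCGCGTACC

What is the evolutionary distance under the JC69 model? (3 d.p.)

0.390

The sequences differ at 7 of 23 sites (1, 8, 12, 13, 17, 18, 20), so p = 7/23 ≈ 0.304348.
d = −(3/4) ln(1 − 4p/3) = −0.75 ln(1 − 0.405797) = −0.75 ln(0.594203)
  = −0.75 × (-0.520534) = 0.390401 substitutions/site.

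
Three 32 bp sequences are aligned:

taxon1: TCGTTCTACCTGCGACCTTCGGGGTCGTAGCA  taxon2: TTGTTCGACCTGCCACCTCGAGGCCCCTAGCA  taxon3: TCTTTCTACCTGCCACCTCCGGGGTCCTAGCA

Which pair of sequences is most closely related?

taxon1–taxon2: 9/32 differ, p = 0.281, d = 0.353.
taxon1–taxon3: 4/32 differ, p = 0.125, d = 0.137.
taxon2–taxon3: 7/32 differ, p = 0.219, d = 0.259.
The smallest distance is between taxon1 and taxon3.

taxon1 and taxon3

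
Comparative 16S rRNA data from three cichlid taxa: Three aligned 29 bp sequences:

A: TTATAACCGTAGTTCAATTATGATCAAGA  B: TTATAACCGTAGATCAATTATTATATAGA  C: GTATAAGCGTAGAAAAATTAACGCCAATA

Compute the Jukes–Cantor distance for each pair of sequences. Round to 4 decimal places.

d(A,B) = 0.1524, d(A,C) = 0.4618, d(B,C) = 0.5285

A–B: 4/29 sites differ → p ≈ 0.137931, d = −0.75 ln(1 − 0.183908) = 0.152421 ≈ 0.1524.
A–C: 10/29 sites differ → p ≈ 0.344828, d = −0.75 ln(1 − 0.459771) = 0.461822 ≈ 0.4618.
B–C: 11/29 sites differ → p ≈ 0.37931, d = −0.75 ln(1 − 0.505747) = 0.528531 ≈ 0.5285.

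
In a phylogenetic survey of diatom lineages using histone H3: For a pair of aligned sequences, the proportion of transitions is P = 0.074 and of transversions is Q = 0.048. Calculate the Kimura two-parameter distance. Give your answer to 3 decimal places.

0.134

Under the Kimura two-parameter model, d = −½ ln(1 − 2P − Q) − ¼ ln(1 − 2Q).
1 − 2P − Q = 0.804, giving −½ ln(0.804) = 0.109078.
1 − 2Q = 0.904, giving −¼ ln(0.904) = 0.025231.
d = 0.109078 + 0.025231 = 0.134309.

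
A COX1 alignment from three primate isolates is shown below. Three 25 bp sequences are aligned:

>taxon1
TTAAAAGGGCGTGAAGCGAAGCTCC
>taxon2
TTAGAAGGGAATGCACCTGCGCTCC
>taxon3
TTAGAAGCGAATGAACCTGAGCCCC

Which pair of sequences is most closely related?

taxon1–taxon2: 8/25 differ, p = 0.320, d = 0.417.
taxon1–taxon3: 8/25 differ, p = 0.320, d = 0.417.
taxon2–taxon3: 4/25 differ, p = 0.160, d = 0.180.
The smallest distance is between taxon2 and taxon3.

taxon2 and taxon3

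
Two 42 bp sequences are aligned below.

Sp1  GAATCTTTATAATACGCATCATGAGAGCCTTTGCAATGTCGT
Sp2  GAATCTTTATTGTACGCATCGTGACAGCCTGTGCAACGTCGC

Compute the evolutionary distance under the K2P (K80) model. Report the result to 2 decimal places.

0.19

Of 42 sites, 4 differences are transitions and 3 are transversions, so P = 4/42 ≈ 0.095238 and Q = 3/42 ≈ 0.071429.
Under the Kimura two-parameter model, d = −½ ln(1 − 2P − Q) − ¼ ln(1 − 2Q).
1 − 2P − Q = 0.738095, giving −½ ln(0.738095) = 0.151841.
1 − 2Q = 0.857142, giving −¼ ln(0.857142) = 0.038538.
d = 0.151841 + 0.038538 = 0.190379.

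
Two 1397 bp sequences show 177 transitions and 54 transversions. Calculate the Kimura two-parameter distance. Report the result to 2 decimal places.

P = 177/1397 ≈ 0.1267 and Q = 54/1397 ≈ 0.038654.
Under the Kimura two-parameter model, d = −½ ln(1 − 2P − Q) − ¼ ln(1 − 2Q).
1 − 2P − Q = 0.707946, giving −½ ln(0.707946) = 0.172694.
1 − 2Q = 0.922692, giving −¼ ln(0.922692) = 0.020115.
d = 0.172694 + 0.020115 = 0.192809.

0.19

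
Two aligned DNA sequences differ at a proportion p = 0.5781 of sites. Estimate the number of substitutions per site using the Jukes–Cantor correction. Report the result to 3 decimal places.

d = −(3/4) ln(1 − 4p/3) = −0.75 ln(1 − 0.7708) = −0.75 ln(0.2292)
  = −0.75 × (-1.473160) = 1.104870 substitutions/site.

1.105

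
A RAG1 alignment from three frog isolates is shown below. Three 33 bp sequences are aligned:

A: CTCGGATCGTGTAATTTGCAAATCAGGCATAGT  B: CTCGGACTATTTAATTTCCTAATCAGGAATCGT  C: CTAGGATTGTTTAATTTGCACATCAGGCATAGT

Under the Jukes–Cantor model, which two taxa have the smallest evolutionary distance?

A–B: 8/33 differ, p = 0.242, d = 0.293.
A–C: 4/33 differ, p = 0.121, d = 0.132.
B–C: 8/33 differ, p = 0.242, d = 0.293.
The smallest distance is between A and C.

A and C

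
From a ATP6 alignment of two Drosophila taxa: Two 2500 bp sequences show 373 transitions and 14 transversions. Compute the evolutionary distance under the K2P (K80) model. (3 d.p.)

0.184

P = 373/2500 = 0.1492 and Q = 14/2500 = 0.0056.
Under the Kimura two-parameter model, d = −½ ln(1 − 2P − Q) − ¼ ln(1 − 2Q).
1 − 2P − Q = 0.696, giving −½ ln(0.696) = 0.181203.
1 − 2Q = 0.9888, giving −¼ ln(0.9888) = 0.002816.
d = 0.181203 + 0.002816 = 0.184019.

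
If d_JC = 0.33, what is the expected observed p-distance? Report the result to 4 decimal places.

0.2670

p = (3/4)(1 − e^(−4d/3)) = 0.75 × (1 − e^(-0.44)) = 0.75 × (1 − 0.644036) = 0.266973.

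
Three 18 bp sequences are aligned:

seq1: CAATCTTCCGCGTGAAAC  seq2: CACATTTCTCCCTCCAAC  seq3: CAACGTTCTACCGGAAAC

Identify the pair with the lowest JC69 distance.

seq1 and seq3

seq1–seq2: 8/18 differ, p = 0.444, d = 0.673.
seq1–seq3: 6/18 differ, p = 0.333, d = 0.441.
seq2–seq3: 7/18 differ, p = 0.389, d = 0.548.
The smallest distance is between seq1 and seq3.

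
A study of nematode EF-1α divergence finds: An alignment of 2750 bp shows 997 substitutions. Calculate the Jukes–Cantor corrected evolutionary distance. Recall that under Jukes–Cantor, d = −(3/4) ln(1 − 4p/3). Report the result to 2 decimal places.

p = 997/2750 ≈ 0.362545.
d = −(3/4) ln(1 − 4p/3) = −0.75 ln(1 − 0.483393) = −0.75 ln(0.516607)
  = −0.75 × (-0.660473) = 0.495355 substitutions/site.

0.50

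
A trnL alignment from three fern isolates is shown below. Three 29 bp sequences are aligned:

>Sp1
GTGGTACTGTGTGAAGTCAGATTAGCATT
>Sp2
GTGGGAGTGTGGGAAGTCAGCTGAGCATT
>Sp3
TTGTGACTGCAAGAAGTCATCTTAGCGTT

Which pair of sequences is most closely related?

Sp1 and Sp2

Sp1–Sp2: 5/29 differ, p = 0.172, d = 0.196.
Sp1–Sp3: 9/29 differ, p = 0.310, d = 0.401.
Sp2–Sp3: 9/29 differ, p = 0.310, d = 0.401.
The smallest distance is between Sp1 and Sp2.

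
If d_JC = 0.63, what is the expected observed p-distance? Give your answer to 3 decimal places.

p = (3/4)(1 − e^(−4d/3)) = 0.75 × (1 − e^(-0.84)) = 0.75 × (1 − 0.431711) = 0.426217.

0.426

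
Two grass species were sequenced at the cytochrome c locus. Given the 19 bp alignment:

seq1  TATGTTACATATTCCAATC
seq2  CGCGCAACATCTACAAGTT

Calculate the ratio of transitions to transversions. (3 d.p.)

Transitions are A↔G and C↔T; transversions are all other mismatches.
Transitions: 6. Transversions: 4.
R = 6/4 = 1.500.

1.500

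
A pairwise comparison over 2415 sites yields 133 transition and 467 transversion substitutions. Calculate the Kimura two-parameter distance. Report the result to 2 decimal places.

0.30

P = 133/2415 ≈ 0.055072 and Q = 467/2415 ≈ 0.193375.
Under the Kimura two-parameter model, d = −½ ln(1 − 2P − Q) − ¼ ln(1 − 2Q).
1 − 2P − Q = 0.696481, giving −½ ln(0.696481) = 0.180857.
1 − 2Q = 0.61325, giving −¼ ln(0.61325) = 0.122246.
d = 0.180857 + 0.122246 = 0.303103.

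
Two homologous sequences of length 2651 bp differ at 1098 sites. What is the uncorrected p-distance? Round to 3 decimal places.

0.414

p = 1098/2651 = 0.414183… ≈ 0.414 (to 3 d.p.).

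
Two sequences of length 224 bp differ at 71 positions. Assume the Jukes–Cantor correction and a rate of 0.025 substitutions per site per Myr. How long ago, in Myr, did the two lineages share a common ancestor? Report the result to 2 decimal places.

8.24

p = 71/224 ≈ 0.316964.
d = −(3/4) ln(1 − 4p/3) = −0.75 ln(1 − 0.422619) = −0.75 ln(0.577381)
  = −0.75 × (-0.549253) = 0.411940 substitutions/site.
Under a molecular clock d = 2μt, so t = d/(2μ) = 0.411940 / (2 × 0.025) = 8.24 Myr.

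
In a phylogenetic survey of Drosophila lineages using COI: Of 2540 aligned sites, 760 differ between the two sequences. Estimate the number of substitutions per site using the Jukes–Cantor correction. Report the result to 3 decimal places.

p = 760/2540 ≈ 0.299213.
d = −(3/4) ln(1 − 4p/3) = −0.75 ln(1 − 0.398951) = −0.75 ln(0.601049)
  = −0.75 × (-0.509079) = 0.381809 substitutions/site.

0.382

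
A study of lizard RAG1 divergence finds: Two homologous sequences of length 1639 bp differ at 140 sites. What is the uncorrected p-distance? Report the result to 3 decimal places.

p = 140/1639 = 0.085417… ≈ 0.085 (to 3 d.p.).

0.085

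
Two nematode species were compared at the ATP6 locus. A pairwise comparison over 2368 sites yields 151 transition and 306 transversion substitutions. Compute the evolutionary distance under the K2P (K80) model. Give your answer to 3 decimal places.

0.223

P = 151/2368 ≈ 0.063767 and Q = 306/2368 ≈ 0.129223.
Under the Kimura two-parameter model, d = −½ ln(1 − 2P − Q) − ¼ ln(1 − 2Q).
1 − 2P − Q = 0.743243, giving −½ ln(0.743243) = 0.148366.
1 − 2Q = 0.741554, giving −¼ ln(0.741554) = 0.074752.
d = 0.148366 + 0.074752 = 0.223118.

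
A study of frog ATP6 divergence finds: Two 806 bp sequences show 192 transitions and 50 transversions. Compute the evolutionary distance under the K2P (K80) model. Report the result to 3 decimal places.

P = 192/806 ≈ 0.238213 and Q = 50/806 ≈ 0.062035.
Under the Kimura two-parameter model, d = −½ ln(1 − 2P − Q) − ¼ ln(1 − 2Q).
1 − 2P − Q = 0.461539, giving −½ ln(0.461539) = 0.386594.
1 − 2Q = 0.87593, giving −¼ ln(0.87593) = 0.033117.
d = 0.386594 + 0.033117 = 0.419711.

0.420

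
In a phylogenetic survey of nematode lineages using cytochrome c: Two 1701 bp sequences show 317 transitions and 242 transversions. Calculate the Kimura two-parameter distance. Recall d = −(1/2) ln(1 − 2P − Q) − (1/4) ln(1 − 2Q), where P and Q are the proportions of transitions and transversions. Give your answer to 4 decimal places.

0.4455

P = 317/1701 ≈ 0.186361 and Q = 242/1701 ≈ 0.142269.
Under the Kimura two-parameter model, d = −½ ln(1 − 2P − Q) − ¼ ln(1 − 2Q).
1 − 2P − Q = 0.485009, giving −½ ln(0.485009) = 0.361794.
1 − 2Q = 0.715462, giving −¼ ln(0.715462) = 0.083707.
d = 0.361794 + 0.083707 = 0.445501.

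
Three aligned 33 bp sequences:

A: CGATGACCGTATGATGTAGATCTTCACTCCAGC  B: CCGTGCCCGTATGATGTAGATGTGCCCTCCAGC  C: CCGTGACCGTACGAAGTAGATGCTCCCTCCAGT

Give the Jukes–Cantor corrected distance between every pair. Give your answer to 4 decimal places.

d(A,B) = 0.2082, d(A,C) = 0.2928, d(B,C) = 0.2082

A–B: 6/33 sites differ → p ≈ 0.181818, d = −0.75 ln(1 − 0.242424) = 0.208224 ≈ 0.2082.
A–C: 8/33 sites differ → p ≈ 0.242424, d = −0.75 ln(1 − 0.323232) = 0.292820 ≈ 0.2928.
B–C: 6/33 sites differ → p ≈ 0.181818, d = −0.75 ln(1 − 0.242424) = 0.208224 ≈ 0.2082.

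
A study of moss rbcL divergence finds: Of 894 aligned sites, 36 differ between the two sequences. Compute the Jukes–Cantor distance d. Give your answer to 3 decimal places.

p = 36/894 ≈ 0.040268.
d = −(3/4) ln(1 − 4p/3) = −0.75 ln(1 − 0.053691) = −0.75 ln(0.946309)
  = −0.75 × (-0.055186) = 0.041390 substitutions/site.

0.041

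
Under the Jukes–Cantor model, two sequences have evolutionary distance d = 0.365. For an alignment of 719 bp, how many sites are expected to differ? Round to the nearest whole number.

208

Invert JC69: p = (3/4)(1 − e^(−4d/3)) = 0.75 × (1 − e^(-0.486667)) = 0.75 × (1 − 0.614672) = 0.288996.
Expected differing sites = pL ≈ 0.288996 × 719 = 207.788124 ≈ 208.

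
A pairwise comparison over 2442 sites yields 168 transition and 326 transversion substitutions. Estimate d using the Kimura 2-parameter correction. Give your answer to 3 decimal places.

0.236

P = 168/2442 ≈ 0.068796 and Q = 326/2442 ≈ 0.133497.
Under the Kimura two-parameter model, d = −½ ln(1 − 2P − Q) − ¼ ln(1 − 2Q).
1 − 2P − Q = 0.728911, giving −½ ln(0.728911) = 0.158102.
1 − 2Q = 0.733006, giving −¼ ln(0.733006) = 0.077650.
d = 0.158102 + 0.077650 = 0.235752.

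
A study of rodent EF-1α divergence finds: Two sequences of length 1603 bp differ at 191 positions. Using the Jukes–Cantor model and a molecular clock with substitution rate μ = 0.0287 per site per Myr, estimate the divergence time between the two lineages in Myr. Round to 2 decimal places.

p = 191/1603 ≈ 0.119152.
d = −(3/4) ln(1 − 4p/3) = −0.75 ln(1 − 0.158869) = −0.75 ln(0.841131)
  = −0.75 × (-0.173008) = 0.129756 substitutions/site.
Under a molecular clock d = 2μt, so t = d/(2μ) = 0.129756 / (2 × 0.0287) = 2.26 Myr.

2.26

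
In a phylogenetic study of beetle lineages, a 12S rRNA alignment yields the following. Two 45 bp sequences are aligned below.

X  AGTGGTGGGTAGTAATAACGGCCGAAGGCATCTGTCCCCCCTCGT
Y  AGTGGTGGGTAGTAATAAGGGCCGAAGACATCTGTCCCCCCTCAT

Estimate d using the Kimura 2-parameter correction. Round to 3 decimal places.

0.070

Of 45 sites, 2 differences are transitions and 1 are transversions, so P = 2/45 ≈ 0.044444 and Q = 1/45 ≈ 0.022222.
Under the Kimura two-parameter model, d = −½ ln(1 − 2P − Q) − ¼ ln(1 − 2Q).
1 − 2P − Q = 0.88889, giving −½ ln(0.88889) = 0.058891.
1 − 2Q = 0.955556, giving −¼ ln(0.955556) = 0.011365.
d = 0.058891 + 0.011365 = 0.070256.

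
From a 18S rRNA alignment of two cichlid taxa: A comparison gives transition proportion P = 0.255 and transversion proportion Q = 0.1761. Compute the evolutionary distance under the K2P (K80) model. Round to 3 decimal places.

Under the Kimura two-parameter model, d = −½ ln(1 − 2P − Q) − ¼ ln(1 − 2Q).
1 − 2P − Q = 0.3139, giving −½ ln(0.3139) = 0.579340.
1 − 2Q = 0.6478, giving −¼ ln(0.6478) = 0.108543.
d = 0.579340 + 0.108543 = 0.687883.

0.688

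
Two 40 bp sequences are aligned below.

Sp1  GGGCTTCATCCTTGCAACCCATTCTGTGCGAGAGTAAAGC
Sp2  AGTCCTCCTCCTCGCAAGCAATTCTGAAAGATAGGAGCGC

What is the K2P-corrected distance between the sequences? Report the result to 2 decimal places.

Of 40 sites, 5 differences are transitions and 9 are transversions, so P = 5/40 = 0.125 and Q = 9/40 = 0.225.
Under the Kimura two-parameter model, d = −½ ln(1 − 2P − Q) − ¼ ln(1 − 2Q).
1 − 2P − Q = 0.525, giving −½ ln(0.525) = 0.322179.
1 − 2Q = 0.55, giving −¼ ln(0.55) = 0.149459.
d = 0.322179 + 0.149459 = 0.471638.

0.47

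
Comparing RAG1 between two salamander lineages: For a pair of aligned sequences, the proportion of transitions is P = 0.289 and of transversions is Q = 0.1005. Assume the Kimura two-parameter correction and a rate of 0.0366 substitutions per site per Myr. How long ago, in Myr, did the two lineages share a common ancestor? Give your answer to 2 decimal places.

8.52

Under the Kimura two-parameter model, d = −½ ln(1 − 2P − Q) − ¼ ln(1 − 2Q).
1 − 2P − Q = 0.3215, giving −½ ln(0.3215) = 0.567379.
1 − 2Q = 0.799, giving −¼ ln(0.799) = 0.056099.
d = 0.567379 + 0.056099 = 0.623478.
Under a molecular clock d = 2μt, so t = d/(2μ) = 0.623478 / (2 × 0.0366) = 8.52 Myr.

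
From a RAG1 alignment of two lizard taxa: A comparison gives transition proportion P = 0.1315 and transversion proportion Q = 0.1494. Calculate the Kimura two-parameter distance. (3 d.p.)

0.355

Under the Kimura two-parameter model, d = −½ ln(1 − 2P − Q) − ¼ ln(1 − 2Q).
1 − 2P − Q = 0.5876, giving −½ ln(0.5876) = 0.265854.
1 − 2Q = 0.7012, giving −¼ ln(0.7012) = 0.088741.
d = 0.265854 + 0.088741 = 0.354595.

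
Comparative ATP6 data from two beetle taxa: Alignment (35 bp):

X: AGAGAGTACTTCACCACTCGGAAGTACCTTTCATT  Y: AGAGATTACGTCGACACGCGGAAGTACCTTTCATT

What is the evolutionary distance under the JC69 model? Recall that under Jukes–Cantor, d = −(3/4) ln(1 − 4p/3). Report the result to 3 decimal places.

The sequences differ at 5 of 35 sites (6, 10, 13, 14, 18), so p = 5/35 ≈ 0.142857.
d = −(3/4) ln(1 − 4p/3) = −0.75 ln(1 − 0.190476) = −0.75 ln(0.809524)
  = −0.75 × (-0.211309) = 0.158482 substitutions/site.

0.158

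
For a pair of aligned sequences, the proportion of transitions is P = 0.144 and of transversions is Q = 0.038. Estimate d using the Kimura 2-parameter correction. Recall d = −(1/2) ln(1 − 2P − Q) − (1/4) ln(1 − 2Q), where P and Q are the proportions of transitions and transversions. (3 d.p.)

0.217

Under the Kimura two-parameter model, d = −½ ln(1 − 2P − Q) − ¼ ln(1 − 2Q).
1 − 2P − Q = 0.674, giving −½ ln(0.674) = 0.197263.
1 − 2Q = 0.924, giving −¼ ln(0.924) = 0.019761.
d = 0.197263 + 0.019761 = 0.217024.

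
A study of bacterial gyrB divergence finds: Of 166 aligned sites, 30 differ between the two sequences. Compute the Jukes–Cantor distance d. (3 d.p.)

0.207

p = 30/166 ≈ 0.180723.
d = −(3/4) ln(1 − 4p/3) = −0.75 ln(1 − 0.240964) = −0.75 ln(0.759036)
  = −0.75 × (-0.275706) = 0.206780 substitutions/site.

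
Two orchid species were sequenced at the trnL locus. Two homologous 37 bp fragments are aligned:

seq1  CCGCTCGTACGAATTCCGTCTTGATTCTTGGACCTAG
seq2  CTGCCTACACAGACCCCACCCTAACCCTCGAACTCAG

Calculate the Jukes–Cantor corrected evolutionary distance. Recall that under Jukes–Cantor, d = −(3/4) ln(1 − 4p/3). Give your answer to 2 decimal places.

The sequences differ at 19 of 37 sites, so p = 19/37 ≈ 0.513514.
d = −(3/4) ln(1 − 4p/3) = −0.75 ln(1 − 0.684685) = −0.75 ln(0.315315)
  = −0.75 × (-1.154183) = 0.865637 substitutions/site.

0.87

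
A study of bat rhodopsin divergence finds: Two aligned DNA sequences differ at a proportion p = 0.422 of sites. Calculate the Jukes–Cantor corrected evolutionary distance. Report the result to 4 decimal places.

d = −(3/4) ln(1 − 4p/3) = −0.75 ln(1 − 0.562667) = −0.75 ln(0.437333)
  = −0.75 × (-0.827060) = 0.620295 substitutions/site.

0.6203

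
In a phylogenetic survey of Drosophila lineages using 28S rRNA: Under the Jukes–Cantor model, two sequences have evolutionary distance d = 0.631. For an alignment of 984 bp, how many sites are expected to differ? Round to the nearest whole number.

Invert JC69: p = (3/4)(1 − e^(−4d/3)) = 0.75 × (1 − e^(-0.841333)) = 0.75 × (1 − 0.431135) = 0.426649.
Expected differing sites = pL ≈ 0.426649 × 984 = 419.822616 ≈ 420.

420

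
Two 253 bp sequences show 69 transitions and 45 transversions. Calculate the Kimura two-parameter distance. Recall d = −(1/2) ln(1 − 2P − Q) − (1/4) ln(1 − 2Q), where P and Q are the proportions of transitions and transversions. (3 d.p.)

0.752

P = 69/253 ≈ 0.272727 and Q = 45/253 ≈ 0.177866.
Under the Kimura two-parameter model, d = −½ ln(1 − 2P − Q) − ¼ ln(1 − 2Q).
1 − 2P − Q = 0.27668, giving −½ ln(0.27668) = 0.642447.
1 − 2Q = 0.644268, giving −¼ ln(0.644268) = 0.109910.
d = 0.642447 + 0.109910 = 0.752357.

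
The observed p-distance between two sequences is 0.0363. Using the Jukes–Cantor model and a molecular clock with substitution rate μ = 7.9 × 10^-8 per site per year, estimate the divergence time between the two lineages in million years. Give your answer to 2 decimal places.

d = −(3/4) ln(1 − 4p/3) = −0.75 ln(1 − 0.0484) = −0.75 ln(0.9516)
  = −0.75 × (-0.049611) = 0.037208 substitutions/site.
Under a molecular clock d = 2μt, so t = d/(2μ) = 0.037208 / (2 × 7.9 × 10^-8) = 0.24 million years.

0.24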